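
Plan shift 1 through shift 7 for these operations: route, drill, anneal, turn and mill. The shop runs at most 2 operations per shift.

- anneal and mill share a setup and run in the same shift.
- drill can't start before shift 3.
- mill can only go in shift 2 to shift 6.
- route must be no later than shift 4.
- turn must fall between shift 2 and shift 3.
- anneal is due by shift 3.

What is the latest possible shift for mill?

Mill is available from shift 2; mill's own window allows nothing later than shift 6; mill must be in the same shift as anneal, which can't be after shift 3, so mill is at most shift 3.
mill at shift 3 is achievable: mill -> shift 3; turn -> shift 2; anneal -> shift 3; drill -> shift 4; route -> shift 1.

shift 3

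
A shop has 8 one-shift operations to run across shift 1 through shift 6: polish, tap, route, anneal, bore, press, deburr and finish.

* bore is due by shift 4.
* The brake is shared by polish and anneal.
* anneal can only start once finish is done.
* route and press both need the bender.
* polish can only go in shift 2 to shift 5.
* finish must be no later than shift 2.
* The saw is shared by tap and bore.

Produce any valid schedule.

deburr -> shift 1; route -> shift 1; anneal -> shift 3; tap -> shift 2; polish -> shift 2; press -> shift 2; bore -> shift 1; finish -> shift 1

Checking: finish(shift 1) before anneal(shift 3); route(shift 1) != press(shift 2); polish(shift 2) != anneal(shift 3); tap(shift 2) != bore(shift 1); bore=shift 1 in [shift 1,shift 4]; polish=shift 2 in [shift 2,shift 5]; finish=shift 1 in [shift 1,shift 2].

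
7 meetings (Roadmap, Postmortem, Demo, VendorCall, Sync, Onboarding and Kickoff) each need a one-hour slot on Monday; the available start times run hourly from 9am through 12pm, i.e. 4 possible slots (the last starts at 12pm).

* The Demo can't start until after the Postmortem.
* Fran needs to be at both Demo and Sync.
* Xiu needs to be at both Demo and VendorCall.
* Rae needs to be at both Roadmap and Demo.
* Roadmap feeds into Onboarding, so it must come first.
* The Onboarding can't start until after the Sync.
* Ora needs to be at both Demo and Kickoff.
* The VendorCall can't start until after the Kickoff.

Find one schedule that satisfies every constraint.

Postmortem in 9am, VendorCall in 11am, Roadmap in 9am, Kickoff in 9am, Demo in 10am, Onboarding in 10am, Sync in 9am

Checking: Postmortem(9am) before Demo(10am); Kickoff(9am) before VendorCall(11am); Roadmap(9am) before Onboarding(10am); Sync(9am) before Onboarding(10am); Demo(10am) != Sync(9am); Roadmap(9am) != Demo(10am); Demo(10am) != Kickoff(9am); Demo(10am) != VendorCall(11am).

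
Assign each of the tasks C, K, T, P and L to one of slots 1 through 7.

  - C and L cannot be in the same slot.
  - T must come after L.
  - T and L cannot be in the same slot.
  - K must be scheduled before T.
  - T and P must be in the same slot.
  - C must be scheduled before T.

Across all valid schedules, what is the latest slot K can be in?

Downstream work caps K at 6.
K at 6 is achievable: K -> 6; P -> 7; C -> 1; L -> 2; T -> 7.

6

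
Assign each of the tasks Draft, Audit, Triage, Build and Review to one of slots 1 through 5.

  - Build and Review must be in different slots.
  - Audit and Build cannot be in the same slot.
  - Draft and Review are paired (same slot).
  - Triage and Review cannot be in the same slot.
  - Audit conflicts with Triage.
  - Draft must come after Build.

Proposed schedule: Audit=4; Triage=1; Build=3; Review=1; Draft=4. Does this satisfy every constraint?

Audit conflicts with Triage — holds.
Build and Review must be in different slots — holds.
Draft and Review are paired (same slot) — violated.
Audit and Build cannot be in the same slot — holds.
Triage and Review cannot be in the same slot — violated.
Draft must come after Build — holds.

Invalid. Triage and Review cannot be in the same slot.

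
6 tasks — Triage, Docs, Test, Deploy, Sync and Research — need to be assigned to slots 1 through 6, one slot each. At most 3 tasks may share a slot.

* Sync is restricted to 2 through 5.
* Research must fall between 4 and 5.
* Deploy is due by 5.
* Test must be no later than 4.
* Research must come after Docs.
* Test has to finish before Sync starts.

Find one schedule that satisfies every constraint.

Sync -> 2, Deploy -> 1, Docs -> 1, Research -> 4, Triage -> 2, Test -> 1

Checking: Test(1) before Sync(2); Docs(1) before Research(4); Test=1 in [1,4]; Deploy=1 in [1,5]; Research=4 in [4,5]; Sync=2 in [2,5]; max 3 per slot (cap 3).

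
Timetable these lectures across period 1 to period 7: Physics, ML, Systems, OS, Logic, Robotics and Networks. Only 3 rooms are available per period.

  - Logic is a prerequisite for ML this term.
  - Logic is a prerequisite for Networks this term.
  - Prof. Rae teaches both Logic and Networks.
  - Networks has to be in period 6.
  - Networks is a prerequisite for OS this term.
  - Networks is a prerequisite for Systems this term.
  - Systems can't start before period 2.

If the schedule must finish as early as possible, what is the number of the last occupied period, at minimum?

The precedence chain requires at least 3 distinct periods.
With at most 3 per period and 7 lectures, at least 3 periods are needed.
Propagating the time windows through the other constraints, Systems can't land before period 7, so the schedule must run through at least period 7.
7 works (last occupied period: period 7): for example ML in period 2, Robotics in period 1, OS in period 7, Networks in period 6, Logic in period 1, Systems in period 7, Physics in period 1.

period 7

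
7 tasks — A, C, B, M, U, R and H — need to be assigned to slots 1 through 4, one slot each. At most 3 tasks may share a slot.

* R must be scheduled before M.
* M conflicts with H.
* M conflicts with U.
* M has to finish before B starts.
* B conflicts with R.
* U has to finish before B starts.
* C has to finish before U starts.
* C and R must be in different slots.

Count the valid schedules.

23

Splitting on A: it can be 1 (6), 2 (5), 3 (6), 4 (6). Listing each branch's schedules as (C, B, M, U, R, H):
A=1: (1,4,3,2,2,1) (1,4,3,2,2,2) (1,4,3,2,2,4) (2,4,2,3,1,1) (2,4,2,3,1,3) (2,4,2,3,1,4) — 6.
A=2: (1,4,3,2,2,1) (1,4,3,2,2,4) (2,4,2,3,1,1) (2,4,2,3,1,3) (2,4,2,3,1,4) — 5.
A=3: (1,4,3,2,2,1) (1,4,3,2,2,2) (1,4,3,2,2,4) (2,4,2,3,1,1) (2,4,2,3,1,3) (2,4,2,3,1,4) — 6.
A=4: (1,4,3,2,2,1) (1,4,3,2,2,2) (1,4,3,2,2,4) (2,4,2,3,1,1) (2,4,2,3,1,3) (2,4,2,3,1,4) — 6.
Summing: 6 + 5 + 6 + 6 = 23.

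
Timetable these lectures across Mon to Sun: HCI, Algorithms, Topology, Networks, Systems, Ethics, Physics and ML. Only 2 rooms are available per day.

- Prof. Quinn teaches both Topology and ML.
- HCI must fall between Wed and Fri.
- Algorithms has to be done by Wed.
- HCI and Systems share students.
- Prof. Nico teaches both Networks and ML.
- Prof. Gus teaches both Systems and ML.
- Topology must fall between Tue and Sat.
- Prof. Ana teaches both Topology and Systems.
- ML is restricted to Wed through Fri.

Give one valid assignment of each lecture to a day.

Ethics=Tue; Topology=Tue; Algorithms=Mon; Systems=Thu; ML=Wed; Physics=Thu; Networks=Mon; HCI=Wed

Checking: Systems(Thu) != ML(Wed); Networks(Mon) != ML(Wed); HCI(Wed) != Systems(Thu); Topology(Tue) != Systems(Thu); Topology(Tue) != ML(Wed); HCI=Wed in [Wed,Fri]; Topology=Tue in [Tue,Sat]; ML=Wed in [Wed,Fri]; Algorithms=Mon in [Mon,Wed]; max 2 per day (cap 2).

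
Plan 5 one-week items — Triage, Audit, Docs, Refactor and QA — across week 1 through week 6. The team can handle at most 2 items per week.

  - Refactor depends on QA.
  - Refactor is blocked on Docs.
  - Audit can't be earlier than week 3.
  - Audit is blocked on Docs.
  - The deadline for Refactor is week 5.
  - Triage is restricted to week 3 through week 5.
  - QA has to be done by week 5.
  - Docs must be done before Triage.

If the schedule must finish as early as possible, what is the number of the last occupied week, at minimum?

The precedence chain requires at least 2 distinct weeks.
With at most 2 per week and 5 work items, at least 3 weeks are needed.
Triage can't be placed before week 3, so the schedule must run through at least week 3.
3 works (last occupied week: week 3): for example Triage in week 3; Audit in week 3; Refactor in week 2; QA in week 1; Docs in week 1.

week 3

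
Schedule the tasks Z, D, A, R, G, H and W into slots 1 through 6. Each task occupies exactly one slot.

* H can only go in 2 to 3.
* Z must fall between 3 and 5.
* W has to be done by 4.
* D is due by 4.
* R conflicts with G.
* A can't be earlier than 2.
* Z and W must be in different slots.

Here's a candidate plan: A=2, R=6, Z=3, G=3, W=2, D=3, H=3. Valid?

Yes, all constraints hold

W has to be done by 4 — holds.
Z must fall between 3 and 5 — holds.
R conflicts with G — holds.
Z and W must be in different slots — holds.
D is due by 4 — holds.
H can only go in 2 to 3 — holds.
A can't be earlier than 2 — holds.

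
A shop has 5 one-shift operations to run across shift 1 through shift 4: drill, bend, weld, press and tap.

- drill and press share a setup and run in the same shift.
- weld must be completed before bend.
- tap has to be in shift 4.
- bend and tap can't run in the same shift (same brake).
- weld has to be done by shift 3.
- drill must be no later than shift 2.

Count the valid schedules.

Splitting on drill: it can be shift 1 (3), shift 2 (3). Listing each branch's schedules as (bend, weld, press, tap) by shift number:
drill=shift 1: (2,1,1,4) (3,1,1,4) (3,2,1,4) — 3.
drill=shift 2: (2,1,2,4) (3,1,2,4) (3,2,2,4) — 3.
Summing: 3 + 3 = 6.

6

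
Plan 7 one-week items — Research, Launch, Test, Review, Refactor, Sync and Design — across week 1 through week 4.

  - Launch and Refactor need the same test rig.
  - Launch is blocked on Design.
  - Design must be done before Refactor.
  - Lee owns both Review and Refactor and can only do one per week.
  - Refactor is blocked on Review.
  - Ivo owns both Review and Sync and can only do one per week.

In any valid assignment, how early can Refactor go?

Precedence pushes Refactor to at least week 2.
Refactor at week 2 is achievable: Design=week 1, Research=week 1, Test=week 1, Sync=week 2, Review=week 1, Refactor=week 2, Launch=week 3.

week 2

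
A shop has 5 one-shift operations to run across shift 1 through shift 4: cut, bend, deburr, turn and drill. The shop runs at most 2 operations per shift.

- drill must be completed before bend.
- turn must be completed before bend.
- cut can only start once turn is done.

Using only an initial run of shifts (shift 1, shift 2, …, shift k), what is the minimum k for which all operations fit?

3 shifts

The precedence chain requires at least 2 distinct shifts.
With at most 2 per shift and 5 operations, at least 3 shifts are needed.
3 works (last occupied shift: shift 3): for example cut -> shift 2; bend -> shift 2; deburr -> shift 3; drill -> shift 1; turn -> shift 1.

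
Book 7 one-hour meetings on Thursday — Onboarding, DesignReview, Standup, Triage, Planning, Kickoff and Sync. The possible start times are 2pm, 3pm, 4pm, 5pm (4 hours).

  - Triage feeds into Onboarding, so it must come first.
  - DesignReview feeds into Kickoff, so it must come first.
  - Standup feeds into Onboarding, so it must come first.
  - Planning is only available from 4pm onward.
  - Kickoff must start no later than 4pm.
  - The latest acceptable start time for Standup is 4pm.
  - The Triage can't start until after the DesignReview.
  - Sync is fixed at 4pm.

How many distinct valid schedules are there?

Splitting on Onboarding: it can be 4pm (8), 5pm (30). Listing each branch's schedules as (DesignReview, Standup, Triage, Planning, Kickoff, Sync):
Onboarding=4pm: (2pm,2pm,3pm,4pm,3pm,4pm) (2pm,2pm,3pm,4pm,4pm,4pm) (2pm,2pm,3pm,5pm,3pm,4pm) (2pm,2pm,3pm,5pm,4pm,4pm) (2pm,3pm,3pm,4pm,3pm,4pm) (2pm,3pm,3pm,4pm,4pm,4pm) (2pm,3pm,3pm,5pm,3pm,4pm) (2pm,3pm,3pm,5pm,4pm,4pm) — 8.
Onboarding=5pm: (2pm,2pm,3pm,4pm,3pm,4pm) (2pm,2pm,3pm,4pm,4pm,4pm) (2pm,2pm,3pm,5pm,3pm,4pm) (2pm,2pm,3pm,5pm,4pm,4pm) (2pm,2pm,4pm,4pm,3pm,4pm) (2pm,2pm,4pm,4pm,4pm,4pm) (2pm,2pm,4pm,5pm,3pm,4pm) (2pm,2pm,4pm,5pm,4pm,4pm) (2pm,3pm,3pm,4pm,3pm,4pm) (2pm,3pm,3pm,4pm,4pm,4pm) (2pm,3pm,3pm,5pm,3pm,4pm) (2pm,3pm,3pm,5pm,4pm,4pm) (2pm,3pm,4pm,4pm,3pm,4pm) (2pm,3pm,4pm,4pm,4pm,4pm) (2pm,3pm,4pm,5pm,3pm,4pm) (2pm,3pm,4pm,5pm,4pm,4pm) (2pm,4pm,3pm,4pm,3pm,4pm) (2pm,4pm,3pm,4pm,4pm,4pm) (2pm,4pm,3pm,5pm,3pm,4pm) (2pm,4pm,3pm,5pm,4pm,4pm) (2pm,4pm,4pm,4pm,3pm,4pm) (2pm,4pm,4pm,4pm,4pm,4pm) (2pm,4pm,4pm,5pm,3pm,4pm) (2pm,4pm,4pm,5pm,4pm,4pm) (3pm,2pm,4pm,4pm,4pm,4pm) (3pm,2pm,4pm,5pm,4pm,4pm) (3pm,3pm,4pm,4pm,4pm,4pm) (3pm,3pm,4pm,5pm,4pm,4pm) (3pm,4pm,4pm,4pm,4pm,4pm) (3pm,4pm,4pm,5pm,4pm,4pm) — 30.
Summing: 8 + 30 = 38.

38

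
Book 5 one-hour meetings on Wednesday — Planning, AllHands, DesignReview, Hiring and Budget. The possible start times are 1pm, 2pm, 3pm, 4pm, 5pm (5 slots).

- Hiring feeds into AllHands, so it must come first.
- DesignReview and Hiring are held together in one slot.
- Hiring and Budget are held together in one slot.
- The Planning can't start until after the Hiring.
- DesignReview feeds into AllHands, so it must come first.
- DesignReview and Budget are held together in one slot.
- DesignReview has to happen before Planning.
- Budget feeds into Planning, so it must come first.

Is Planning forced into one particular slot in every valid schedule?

Planning can be 2pm (e.g. Planning -> 2pm, DesignReview -> 1pm, Hiring -> 1pm, AllHands -> 2pm, Budget -> 1pm) or 3pm (e.g. Hiring in 1pm, Budget in 1pm, DesignReview in 1pm, AllHands in 2pm, Planning in 3pm).

No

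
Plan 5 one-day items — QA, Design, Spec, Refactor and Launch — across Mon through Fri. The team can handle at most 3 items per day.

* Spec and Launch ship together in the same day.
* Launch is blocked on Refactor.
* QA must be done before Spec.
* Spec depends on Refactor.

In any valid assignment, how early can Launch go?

Precedence pushes Launch to at least Tue.
Launch at Tue is achievable: Launch -> Tue, Spec -> Tue, Design -> Mon, Refactor -> Mon, QA -> Mon.

Tue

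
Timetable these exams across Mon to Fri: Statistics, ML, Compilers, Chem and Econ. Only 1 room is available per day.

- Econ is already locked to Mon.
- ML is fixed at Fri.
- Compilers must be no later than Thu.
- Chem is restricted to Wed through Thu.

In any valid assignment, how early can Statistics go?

Statistics at Tue is achievable: ML in Fri; Statistics in Tue; Compilers in Thu; Econ in Mon; Chem in Wed.
Nothing earlier works — the capacity limit rule out every day before Tue.

Tue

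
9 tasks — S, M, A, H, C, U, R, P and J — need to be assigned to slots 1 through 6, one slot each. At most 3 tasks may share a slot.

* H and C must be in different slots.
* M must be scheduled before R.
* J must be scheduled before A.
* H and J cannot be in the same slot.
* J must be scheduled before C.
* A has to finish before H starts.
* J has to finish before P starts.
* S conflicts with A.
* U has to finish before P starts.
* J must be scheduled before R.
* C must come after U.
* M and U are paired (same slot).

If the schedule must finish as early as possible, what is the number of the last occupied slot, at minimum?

The precedence chain requires at least 3 distinct slots.
With at most 3 per slot and 9 tasks, at least 3 slots are needed.
3 works (last occupied slot: 3): for example S in 3, U in 1, J in 1, H in 3, C in 2, A in 2, P in 3, M in 1, R in 2.

3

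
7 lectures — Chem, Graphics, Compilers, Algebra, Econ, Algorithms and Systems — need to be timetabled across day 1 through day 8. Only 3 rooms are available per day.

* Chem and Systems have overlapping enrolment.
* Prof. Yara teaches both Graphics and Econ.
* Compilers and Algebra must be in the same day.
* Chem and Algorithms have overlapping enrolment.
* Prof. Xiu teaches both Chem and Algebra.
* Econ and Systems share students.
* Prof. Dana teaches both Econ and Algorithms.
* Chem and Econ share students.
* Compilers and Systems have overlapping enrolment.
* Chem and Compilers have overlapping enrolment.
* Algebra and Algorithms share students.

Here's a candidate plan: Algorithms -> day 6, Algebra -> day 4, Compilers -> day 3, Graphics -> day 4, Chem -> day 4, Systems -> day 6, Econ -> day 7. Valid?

Prof. Yara teaches both Graphics and Econ — holds.
Compilers and Algebra must be in the same day — violated.
Only 3 rooms are available per day — holds.
Chem and Econ share students — holds.
Chem and Systems have overlapping enrolment — holds.
Algebra and Algorithms share students — holds.
Econ and Systems share students — holds.
Prof. Xiu teaches both Chem and Algebra — violated.
Prof. Dana teaches both Econ and Algorithms — holds.
Chem and Compilers have overlapping enrolment — holds.
Chem and Algorithms have overlapping enrolment — holds.
Compilers and Systems have overlapping enrolment — holds.

No. Prof. Xiu teaches both Chem and Algebra is not satisfied.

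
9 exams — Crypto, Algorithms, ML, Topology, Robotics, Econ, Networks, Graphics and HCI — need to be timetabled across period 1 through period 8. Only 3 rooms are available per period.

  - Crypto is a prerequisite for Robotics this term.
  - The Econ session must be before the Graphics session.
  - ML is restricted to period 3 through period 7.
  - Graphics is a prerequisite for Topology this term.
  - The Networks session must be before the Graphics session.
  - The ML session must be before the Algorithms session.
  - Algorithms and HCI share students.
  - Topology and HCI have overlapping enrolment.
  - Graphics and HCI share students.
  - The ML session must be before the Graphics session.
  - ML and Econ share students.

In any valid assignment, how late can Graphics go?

period 7

Precedence pushes Graphics to at least period 4; downstream work caps Graphics at period 7.
Graphics at period 7 is achievable: Econ -> period 1, Topology -> period 8, Robotics -> period 2, HCI -> period 2, ML -> period 3, Graphics -> period 7, Networks -> period 1, Algorithms -> period 4, Crypto -> period 1.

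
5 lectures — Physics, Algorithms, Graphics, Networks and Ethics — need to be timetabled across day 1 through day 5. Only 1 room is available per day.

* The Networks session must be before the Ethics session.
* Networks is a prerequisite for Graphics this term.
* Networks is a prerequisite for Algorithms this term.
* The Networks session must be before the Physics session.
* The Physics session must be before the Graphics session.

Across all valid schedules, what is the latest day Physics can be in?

day 4

Precedence pushes Physics to at least day 2; downstream work caps Physics at day 4.
Physics at day 4 is achievable: Ethics -> day 3; Graphics -> day 5; Networks -> day 1; Physics -> day 4; Algorithms -> day 2.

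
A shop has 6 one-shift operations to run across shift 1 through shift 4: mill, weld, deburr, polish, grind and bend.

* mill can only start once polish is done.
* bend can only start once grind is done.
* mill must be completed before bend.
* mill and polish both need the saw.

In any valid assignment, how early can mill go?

Precedence pushes mill to at least shift 2; downstream work caps mill at shift 3.
mill at shift 2 is achievable: weld -> shift 1, polish -> shift 1, bend -> shift 3, mill -> shift 2, deburr -> shift 1, grind -> shift 1.

shift 2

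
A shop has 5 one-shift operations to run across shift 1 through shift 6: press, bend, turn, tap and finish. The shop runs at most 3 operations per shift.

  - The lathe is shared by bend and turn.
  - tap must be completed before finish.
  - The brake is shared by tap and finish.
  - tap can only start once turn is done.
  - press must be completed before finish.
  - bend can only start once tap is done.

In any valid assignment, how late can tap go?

shift 5

Precedence pushes tap to at least shift 2; downstream work caps tap at shift 5.
tap at shift 5 is achievable: bend -> shift 6, tap -> shift 5, turn -> shift 1, finish -> shift 6, press -> shift 1.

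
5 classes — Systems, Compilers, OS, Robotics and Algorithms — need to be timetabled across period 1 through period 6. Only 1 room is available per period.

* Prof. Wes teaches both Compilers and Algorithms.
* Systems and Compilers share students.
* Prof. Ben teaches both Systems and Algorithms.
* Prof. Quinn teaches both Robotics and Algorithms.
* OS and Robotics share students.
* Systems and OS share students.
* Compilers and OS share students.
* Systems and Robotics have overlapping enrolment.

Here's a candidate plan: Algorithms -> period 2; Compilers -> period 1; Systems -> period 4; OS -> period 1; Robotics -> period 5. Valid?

Invalid. Compilers and OS share students.

Systems and Robotics have overlapping enrolment — holds.
Systems and OS share students — holds.
OS and Robotics share students — holds.
Only 1 room is available per period — violated.
Systems and Compilers share students — holds.
Prof. Wes teaches both Compilers and Algorithms — holds.
Prof. Ben teaches both Systems and Algorithms — holds.
Compilers and OS share students — violated.
Prof. Quinn teaches both Robotics and Algorithms — holds.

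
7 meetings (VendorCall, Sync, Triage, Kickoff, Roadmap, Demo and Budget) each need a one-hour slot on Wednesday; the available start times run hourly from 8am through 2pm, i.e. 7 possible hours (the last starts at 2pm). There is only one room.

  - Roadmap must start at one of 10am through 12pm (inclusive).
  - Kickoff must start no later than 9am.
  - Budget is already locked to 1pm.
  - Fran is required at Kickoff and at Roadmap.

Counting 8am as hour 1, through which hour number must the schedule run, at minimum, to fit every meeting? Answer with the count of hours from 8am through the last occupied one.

With at most 1 per hour and 7 meetings, at least 7 hours are needed.
Budget can't be placed before 1pm — that is hour 6 counting from 8am — so the schedule must run through at least 6 hours.
7 works (last occupied hour: 2pm): for example Roadmap in 10am, Sync in 11am, Triage in 12pm, Budget in 1pm, Kickoff in 8am, VendorCall in 9am, Demo in 2pm.

7 hours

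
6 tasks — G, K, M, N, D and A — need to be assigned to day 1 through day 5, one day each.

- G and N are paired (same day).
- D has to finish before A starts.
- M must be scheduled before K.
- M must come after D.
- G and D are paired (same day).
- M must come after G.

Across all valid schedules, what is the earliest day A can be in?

Precedence pushes A to at least day 2.
A at day 2 is achievable: D=day 1; A=day 2; K=day 3; G=day 1; N=day 1; M=day 2.

day 2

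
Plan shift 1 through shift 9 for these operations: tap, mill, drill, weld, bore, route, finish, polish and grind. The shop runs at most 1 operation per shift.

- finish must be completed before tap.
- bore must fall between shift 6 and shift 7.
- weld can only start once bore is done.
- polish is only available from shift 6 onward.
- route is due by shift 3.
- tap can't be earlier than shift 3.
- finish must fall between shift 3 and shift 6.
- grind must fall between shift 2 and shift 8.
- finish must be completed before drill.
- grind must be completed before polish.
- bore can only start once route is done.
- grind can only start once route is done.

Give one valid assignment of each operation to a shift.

finish=shift 3, tap=shift 4, weld=shift 8, route=shift 1, bore=shift 6, mill=shift 9, grind=shift 2, drill=shift 5, polish=shift 7

Checking: route(shift 1) before grind(shift 2); grind(shift 2) before polish(shift 7); route(shift 1) before bore(shift 6); finish(shift 3) before tap(shift 4); bore(shift 6) before weld(shift 8); finish(shift 3) before drill(shift 5); finish=shift 3 in [shift 3,shift 6]; route=shift 1 in [shift 1,shift 3]; tap=shift 4 in [shift 3,shift 9]; polish=shift 7 in [shift 6,shift 9]; grind=shift 2 in [shift 2,shift 8]; bore=shift 6 in [shift 6,shift 7]; max 1 per shift (cap 1).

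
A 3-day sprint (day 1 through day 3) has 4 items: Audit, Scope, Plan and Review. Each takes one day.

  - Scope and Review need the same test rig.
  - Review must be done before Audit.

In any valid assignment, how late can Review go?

day 2

Downstream work caps Review at day 2.
Review at day 2 is achievable: Scope=day 1; Audit=day 3; Plan=day 1; Review=day 2.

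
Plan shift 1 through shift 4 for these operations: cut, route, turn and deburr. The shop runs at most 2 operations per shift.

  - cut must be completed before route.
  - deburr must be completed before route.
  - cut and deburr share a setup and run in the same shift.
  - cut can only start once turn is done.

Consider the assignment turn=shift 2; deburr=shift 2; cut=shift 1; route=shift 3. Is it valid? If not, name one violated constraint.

No. cut can only start once turn is done is not satisfied.

The shop runs at most 2 operations per shift — holds.
deburr must be completed before route — holds.
cut and deburr share a setup and run in the same shift — violated.
cut can only start once turn is done — violated.
cut must be completed before route — holds.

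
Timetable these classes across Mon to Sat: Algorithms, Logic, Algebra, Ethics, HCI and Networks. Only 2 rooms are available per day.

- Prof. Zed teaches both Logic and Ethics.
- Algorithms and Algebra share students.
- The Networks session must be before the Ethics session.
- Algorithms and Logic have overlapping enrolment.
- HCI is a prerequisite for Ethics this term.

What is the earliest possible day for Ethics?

Precedence pushes Ethics to at least Tue.
Ethics at Tue is achievable: Algorithms -> Tue, Ethics -> Tue, HCI -> Mon, Networks -> Mon, Algebra -> Wed, Logic -> Wed.

Tue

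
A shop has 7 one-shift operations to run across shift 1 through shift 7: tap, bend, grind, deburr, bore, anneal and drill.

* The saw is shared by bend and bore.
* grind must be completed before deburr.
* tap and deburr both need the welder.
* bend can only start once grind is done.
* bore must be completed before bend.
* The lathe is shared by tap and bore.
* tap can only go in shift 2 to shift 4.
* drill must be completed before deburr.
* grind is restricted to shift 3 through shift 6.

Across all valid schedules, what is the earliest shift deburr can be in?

shift 4

Precedence pushes deburr to at least shift 4.
deburr at shift 4 is achievable: anneal -> shift 1, bend -> shift 4, deburr -> shift 4, drill -> shift 1, grind -> shift 3, tap -> shift 2, bore -> shift 1.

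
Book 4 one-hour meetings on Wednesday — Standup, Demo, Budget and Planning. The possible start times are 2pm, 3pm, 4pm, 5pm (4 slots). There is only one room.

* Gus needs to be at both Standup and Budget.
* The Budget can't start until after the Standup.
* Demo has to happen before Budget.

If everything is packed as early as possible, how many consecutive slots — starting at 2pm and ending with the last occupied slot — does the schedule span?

The precedence chain requires at least 2 distinct slots.
With at most 1 per slot and 4 meetings, at least 4 slots are needed.
4 works (last occupied slot: 5pm): for example Demo in 3pm, Standup in 2pm, Planning in 5pm, Budget in 4pm.

4 slots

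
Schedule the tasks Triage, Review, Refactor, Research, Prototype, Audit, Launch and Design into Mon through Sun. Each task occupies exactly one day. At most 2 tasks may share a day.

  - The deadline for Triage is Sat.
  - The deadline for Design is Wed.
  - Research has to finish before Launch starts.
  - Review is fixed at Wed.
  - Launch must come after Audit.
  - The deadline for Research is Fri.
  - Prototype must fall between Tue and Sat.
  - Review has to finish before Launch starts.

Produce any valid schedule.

Launch in Thu, Design in Mon, Research in Mon, Prototype in Tue, Refactor in Thu, Review in Wed, Triage in Tue, Audit in Wed

Checking: Research(Mon) before Launch(Thu); Audit(Wed) before Launch(Thu); Review(Wed) before Launch(Thu); Research=Mon in [Mon,Fri]; Triage=Tue in [Mon,Sat]; Design=Mon in [Mon,Wed]; Review=Wed in [Wed,Wed]; Prototype=Tue in [Tue,Sat]; max 2 per day (cap 2).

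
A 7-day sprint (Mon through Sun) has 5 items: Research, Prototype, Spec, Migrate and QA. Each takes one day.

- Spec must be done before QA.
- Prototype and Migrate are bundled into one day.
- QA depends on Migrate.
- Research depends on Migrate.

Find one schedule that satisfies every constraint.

Migrate in Mon, Prototype in Mon, Research in Tue, QA in Tue, Spec in Mon

Checking: Migrate(Mon) before Research(Tue); Migrate(Mon) before QA(Tue); Spec(Mon) before QA(Tue); Prototype = Migrate = Mon.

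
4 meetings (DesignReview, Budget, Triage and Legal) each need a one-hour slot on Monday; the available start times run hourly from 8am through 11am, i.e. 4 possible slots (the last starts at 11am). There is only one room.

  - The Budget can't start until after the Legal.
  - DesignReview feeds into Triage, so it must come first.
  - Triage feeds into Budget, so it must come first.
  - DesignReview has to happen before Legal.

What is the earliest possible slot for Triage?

Precedence pushes Triage to at least 9am; downstream work caps Triage at 10am.
Triage at 9am is achievable: DesignReview -> 8am, Budget -> 11am, Triage -> 9am, Legal -> 10am.

9am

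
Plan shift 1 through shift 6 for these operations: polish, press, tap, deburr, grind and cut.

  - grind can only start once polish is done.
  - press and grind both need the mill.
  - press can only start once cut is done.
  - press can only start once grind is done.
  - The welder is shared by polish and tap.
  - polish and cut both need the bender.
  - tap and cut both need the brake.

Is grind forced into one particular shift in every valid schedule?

No

grind can be shift 2 (e.g. cut=shift 2; polish=shift 1; grind=shift 2; deburr=shift 1; press=shift 3; tap=shift 3) or shift 3 (e.g. deburr -> shift 1, press -> shift 4, cut -> shift 2, tap -> shift 3, grind -> shift 3, polish -> shift 1).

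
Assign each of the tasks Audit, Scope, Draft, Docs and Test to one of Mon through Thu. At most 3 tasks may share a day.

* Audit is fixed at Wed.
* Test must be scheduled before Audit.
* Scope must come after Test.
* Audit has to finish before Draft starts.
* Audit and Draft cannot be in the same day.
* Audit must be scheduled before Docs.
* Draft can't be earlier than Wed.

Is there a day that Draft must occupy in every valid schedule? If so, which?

Thu

Draft's window is Wed–Thu.
Audit is fixed at Wed, and Draft can't share a day with Audit.
So Draft must be Thu.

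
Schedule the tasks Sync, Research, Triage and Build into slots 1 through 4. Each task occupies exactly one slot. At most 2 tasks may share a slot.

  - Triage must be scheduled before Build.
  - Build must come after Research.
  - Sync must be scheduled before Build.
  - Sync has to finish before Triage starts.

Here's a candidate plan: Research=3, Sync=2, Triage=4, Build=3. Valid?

At most 2 tasks may share a slot — holds.
Sync has to finish before Triage starts — holds.
Build must come after Research — violated.
Sync must be scheduled before Build — holds.
Triage must be scheduled before Build — violated.

No — it violates: Triage must be scheduled before Build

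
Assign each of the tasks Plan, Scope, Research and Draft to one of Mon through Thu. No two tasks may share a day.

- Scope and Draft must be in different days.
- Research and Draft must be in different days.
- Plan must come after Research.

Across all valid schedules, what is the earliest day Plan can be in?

Tue

Precedence pushes Plan to at least Tue.
Plan at Tue is achievable: Scope in Wed; Draft in Thu; Plan in Tue; Research in Mon.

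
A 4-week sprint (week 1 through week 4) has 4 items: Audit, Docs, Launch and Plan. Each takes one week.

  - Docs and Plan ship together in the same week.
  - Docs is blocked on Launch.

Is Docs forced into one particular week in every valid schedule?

No

Docs can be week 2 (e.g. Audit -> week 1, Plan -> week 2, Docs -> week 2, Launch -> week 1) or week 3 (e.g. Audit in week 1; Plan in week 3; Docs in week 3; Launch in week 1).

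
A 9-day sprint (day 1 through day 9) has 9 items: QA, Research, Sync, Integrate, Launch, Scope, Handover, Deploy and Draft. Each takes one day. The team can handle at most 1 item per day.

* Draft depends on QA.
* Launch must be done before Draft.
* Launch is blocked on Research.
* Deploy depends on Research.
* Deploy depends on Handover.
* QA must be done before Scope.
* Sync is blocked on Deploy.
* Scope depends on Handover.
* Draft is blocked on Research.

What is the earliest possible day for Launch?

Precedence pushes Launch to at least day 2; downstream work caps Launch at day 8.
Launch at day 2 is achievable: Sync=day 8, Handover=day 3, Scope=day 7, Integrate=day 9, Deploy=day 4, Draft=day 6, QA=day 5, Launch=day 2, Research=day 1.

day 2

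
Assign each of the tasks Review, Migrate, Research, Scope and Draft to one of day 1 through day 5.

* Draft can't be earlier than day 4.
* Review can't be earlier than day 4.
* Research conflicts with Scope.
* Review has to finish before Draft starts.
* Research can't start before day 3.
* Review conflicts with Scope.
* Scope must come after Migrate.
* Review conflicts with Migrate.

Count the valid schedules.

13

Splitting on Migrate: it can be day 1 (7), day 2 (4), day 3 (2). Listing each branch's schedules as (Review, Research, Scope, Draft) by day number:
Migrate=day 1: (4,3,2,5) (4,3,5,5) (4,4,2,5) (4,4,3,5) (4,4,5,5) (4,5,2,5) (4,5,3,5) — 7.
Migrate=day 2: (4,3,5,5) (4,4,3,5) (4,4,5,5) (4,5,3,5) — 4.
Migrate=day 3: (4,3,5,5) (4,4,5,5) — 2.
Summing: 7 + 4 + 2 = 13.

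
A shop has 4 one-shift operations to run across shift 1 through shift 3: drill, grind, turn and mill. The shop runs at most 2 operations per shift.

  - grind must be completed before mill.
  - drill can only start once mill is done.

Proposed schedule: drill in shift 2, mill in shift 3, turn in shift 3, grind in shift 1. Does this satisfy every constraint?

Invalid. drill can only start once mill is done.

grind must be completed before mill — holds.
drill can only start once mill is done — violated.
The shop runs at most 2 operations per shift — holds.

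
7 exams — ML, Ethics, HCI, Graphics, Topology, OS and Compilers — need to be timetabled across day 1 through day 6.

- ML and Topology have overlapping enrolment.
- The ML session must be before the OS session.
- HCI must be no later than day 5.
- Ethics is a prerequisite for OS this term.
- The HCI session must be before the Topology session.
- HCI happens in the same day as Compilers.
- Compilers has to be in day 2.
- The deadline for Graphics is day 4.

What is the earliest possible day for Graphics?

day 1

Graphics's own window allows nothing later than day 4.
Graphics at day 1 is achievable: HCI=day 2, Graphics=day 1, Compilers=day 2, Topology=day 3, Ethics=day 1, OS=day 2, ML=day 1.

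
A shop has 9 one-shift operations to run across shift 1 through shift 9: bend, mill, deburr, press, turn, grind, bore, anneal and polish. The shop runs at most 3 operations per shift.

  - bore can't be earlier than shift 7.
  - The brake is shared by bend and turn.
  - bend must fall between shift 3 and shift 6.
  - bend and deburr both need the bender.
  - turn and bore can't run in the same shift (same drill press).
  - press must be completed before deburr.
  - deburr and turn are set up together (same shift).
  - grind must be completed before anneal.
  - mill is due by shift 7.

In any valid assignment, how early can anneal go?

shift 2

Precedence pushes anneal to at least shift 2.
anneal at shift 2 is achievable: anneal -> shift 2, mill -> shift 1, turn -> shift 2, bend -> shift 3, deburr -> shift 2, bore -> shift 7, polish -> shift 3, grind -> shift 1, press -> shift 1.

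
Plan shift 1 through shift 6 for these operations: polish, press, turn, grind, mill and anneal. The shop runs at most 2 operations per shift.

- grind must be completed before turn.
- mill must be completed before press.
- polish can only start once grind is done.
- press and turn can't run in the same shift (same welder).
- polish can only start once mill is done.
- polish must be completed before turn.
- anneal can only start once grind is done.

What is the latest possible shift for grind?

Downstream work caps grind at shift 4.
grind at shift 4 is achievable: mill -> shift 1; anneal -> shift 5; polish -> shift 5; turn -> shift 6; grind -> shift 4; press -> shift 2.

shift 4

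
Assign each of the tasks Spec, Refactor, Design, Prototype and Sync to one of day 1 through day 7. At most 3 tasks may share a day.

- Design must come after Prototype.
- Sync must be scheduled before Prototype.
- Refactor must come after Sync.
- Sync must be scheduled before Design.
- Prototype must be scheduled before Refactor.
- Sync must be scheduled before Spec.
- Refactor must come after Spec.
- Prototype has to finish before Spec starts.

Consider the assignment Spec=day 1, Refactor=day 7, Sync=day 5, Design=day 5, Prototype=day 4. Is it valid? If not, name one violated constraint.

Invalid. Sync must be scheduled before Spec.

Prototype has to finish before Spec starts — violated.
Prototype must be scheduled before Refactor — holds.
Refactor must come after Spec — holds.
Sync must be scheduled before Spec — violated.
Refactor must come after Sync — holds.
At most 3 tasks may share a day — holds.
Sync must be scheduled before Design — violated.
Design must come after Prototype — holds.
Sync must be scheduled before Prototype — violated.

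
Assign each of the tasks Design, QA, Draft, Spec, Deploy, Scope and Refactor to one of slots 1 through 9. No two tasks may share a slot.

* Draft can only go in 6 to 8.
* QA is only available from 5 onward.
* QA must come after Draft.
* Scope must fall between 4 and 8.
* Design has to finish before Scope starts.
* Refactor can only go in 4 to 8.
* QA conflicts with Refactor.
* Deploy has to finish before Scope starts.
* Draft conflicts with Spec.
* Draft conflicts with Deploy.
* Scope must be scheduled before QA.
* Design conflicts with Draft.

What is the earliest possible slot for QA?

7

QA is available from 5; precedence pushes QA to at least 7.
QA at 7 is achievable: QA=7; Spec=3; Deploy=2; Draft=6; Design=1; Refactor=5; Scope=4.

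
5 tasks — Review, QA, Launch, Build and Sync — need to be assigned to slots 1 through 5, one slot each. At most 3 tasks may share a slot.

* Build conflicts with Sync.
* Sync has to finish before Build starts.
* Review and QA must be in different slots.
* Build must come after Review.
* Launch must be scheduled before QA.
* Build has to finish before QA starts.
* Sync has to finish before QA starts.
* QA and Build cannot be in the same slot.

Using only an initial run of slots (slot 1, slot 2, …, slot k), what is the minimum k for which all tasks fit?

3 slots

The precedence chain requires at least 3 distinct slots.
With at most 3 per slot and 5 tasks, at least 2 slots are needed.
3 works (last occupied slot: 3): for example Sync in 1; Build in 2; QA in 3; Launch in 1; Review in 1.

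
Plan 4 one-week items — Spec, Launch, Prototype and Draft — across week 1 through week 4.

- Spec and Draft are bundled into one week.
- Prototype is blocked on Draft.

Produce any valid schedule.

Launch -> week 1; Spec -> week 1; Prototype -> week 2; Draft -> week 1

Checking: Draft(week 1) before Prototype(week 2); Spec = Draft = week 1.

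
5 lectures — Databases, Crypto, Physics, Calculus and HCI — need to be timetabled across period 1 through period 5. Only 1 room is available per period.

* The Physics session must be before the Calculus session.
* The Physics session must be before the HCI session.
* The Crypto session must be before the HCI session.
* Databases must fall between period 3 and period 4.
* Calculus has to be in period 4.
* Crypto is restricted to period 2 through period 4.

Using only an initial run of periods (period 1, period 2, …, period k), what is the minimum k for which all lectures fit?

5

The precedence chain requires at least 2 distinct periods.
With at most 1 per period and 5 lectures, at least 5 periods are needed.
Calculus can't be placed before period 4, so the schedule must run through at least period 4.
5 works (last occupied period: period 5): for example Physics=period 1, Crypto=period 2, HCI=period 5, Databases=period 3, Calculus=period 4.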